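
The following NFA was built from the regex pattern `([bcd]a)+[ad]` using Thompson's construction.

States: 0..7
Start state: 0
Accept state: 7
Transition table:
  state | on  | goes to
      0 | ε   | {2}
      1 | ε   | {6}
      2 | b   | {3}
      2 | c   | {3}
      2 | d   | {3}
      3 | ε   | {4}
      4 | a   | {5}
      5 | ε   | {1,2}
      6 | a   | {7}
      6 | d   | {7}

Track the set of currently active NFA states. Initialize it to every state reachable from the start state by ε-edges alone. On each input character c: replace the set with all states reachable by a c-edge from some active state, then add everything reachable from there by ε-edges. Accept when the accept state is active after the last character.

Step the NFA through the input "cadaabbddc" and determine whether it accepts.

S₀ = ε-closure({0}) = {0,2}
'c' @ 1: {3,4}
'a' @ 2: {1,2,5,6}
'd' @ 3: {3,4,7}  (accept∈set)
'a' @ 4: {1,2,5,6}
'a' @ 5: {7}  (accept∈set)
'b' @ 6: {}  — dead — no transitions
rest 'bddc' ignored (set empty)
final: {}; accept 7 not in set

Answer: REJECT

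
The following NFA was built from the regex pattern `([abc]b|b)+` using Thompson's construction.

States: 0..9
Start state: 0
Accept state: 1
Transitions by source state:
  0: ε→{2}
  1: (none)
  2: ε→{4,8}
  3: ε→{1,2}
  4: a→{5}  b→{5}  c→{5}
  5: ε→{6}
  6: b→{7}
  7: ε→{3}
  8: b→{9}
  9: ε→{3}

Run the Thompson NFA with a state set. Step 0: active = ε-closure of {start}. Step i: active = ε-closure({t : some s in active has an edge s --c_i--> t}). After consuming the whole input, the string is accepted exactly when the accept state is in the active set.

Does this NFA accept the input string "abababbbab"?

Answer: ACCEPT

Steps:
initial (ε-close {0}): {0,2,4,8}
'a' @ 1: {5,6}
'b' @ 2: {1,2,3,4,7,8}  [accepting]
'a' @ 3: {5,6}
'b' @ 4: {1,2,3,4,7,8}  [accepting]
'a' @ 5: {5,6}
'b' @ 6: {1,2,3,4,7,8}  [accepting]
'b' @ 7: {1,2,3,4,5,6,8,9}  [accepting]
'b' @ 8: {1,2,3,4,5,6,7,8,9}  [accepting]
'a' @ 9: {5,6}
'b' @ 10: {1,2,3,4,7,8}  [accepting]
final: {1,2,3,4,7,8}; accept 1 in set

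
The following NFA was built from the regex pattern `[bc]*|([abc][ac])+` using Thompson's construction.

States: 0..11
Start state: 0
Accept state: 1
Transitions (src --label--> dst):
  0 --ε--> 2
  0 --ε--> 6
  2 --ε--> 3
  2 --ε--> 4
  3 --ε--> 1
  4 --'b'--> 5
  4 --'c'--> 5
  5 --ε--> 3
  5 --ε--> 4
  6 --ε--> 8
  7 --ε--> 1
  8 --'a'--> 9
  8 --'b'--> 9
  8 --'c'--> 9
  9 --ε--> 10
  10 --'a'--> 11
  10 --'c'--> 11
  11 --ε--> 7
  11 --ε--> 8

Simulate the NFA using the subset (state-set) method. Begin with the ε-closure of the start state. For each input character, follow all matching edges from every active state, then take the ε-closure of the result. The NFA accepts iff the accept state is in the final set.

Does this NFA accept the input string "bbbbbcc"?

Answer: ACCEPT

Trace:
initial (ε-close {0}): {0,1,2,3,4,6,8}
'b' @ 1: {1,3,4,5,9,10}  [accepting]
'b' @ 2: {1,3,4,5}  [accepting]
'b' @ 3: {1,3,4,5}  [accepting]
'b' @ 4: {1,3,4,5}  [accepting]
'b' @ 5: {1,3,4,5}  [accepting]
'c' @ 6: {1,3,4,5}  [accepting]
'c' @ 7: {1,3,4,5}  [accepting]
after full input: {1,3,4,5}  (accept=1 in)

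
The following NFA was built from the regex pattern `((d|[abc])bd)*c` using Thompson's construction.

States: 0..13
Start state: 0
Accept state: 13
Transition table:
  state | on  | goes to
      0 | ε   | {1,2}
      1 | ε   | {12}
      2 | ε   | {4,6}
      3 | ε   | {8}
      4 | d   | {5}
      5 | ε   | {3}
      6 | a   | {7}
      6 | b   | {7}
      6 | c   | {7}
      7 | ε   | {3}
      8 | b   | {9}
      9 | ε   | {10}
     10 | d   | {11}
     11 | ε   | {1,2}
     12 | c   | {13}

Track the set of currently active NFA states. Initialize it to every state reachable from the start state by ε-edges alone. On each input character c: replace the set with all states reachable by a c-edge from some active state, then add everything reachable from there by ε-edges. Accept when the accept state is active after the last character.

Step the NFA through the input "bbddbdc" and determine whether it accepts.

Answer: ACCEPT

Derivation:
start: ε-closure({0}) = {0,1,2,4,6,12}
'b' @ 1: {3,7,8}
'b' @ 2: {9,10}
'd' @ 3: {1,2,4,6,11,12}
'd' @ 4: {3,5,8}
'b' @ 5: {9,10}
'd' @ 6: {1,2,4,6,11,12}
'c' @ 7: {3,7,8,13}  ✓accept
final: {3,7,8,13}; accept 13 in set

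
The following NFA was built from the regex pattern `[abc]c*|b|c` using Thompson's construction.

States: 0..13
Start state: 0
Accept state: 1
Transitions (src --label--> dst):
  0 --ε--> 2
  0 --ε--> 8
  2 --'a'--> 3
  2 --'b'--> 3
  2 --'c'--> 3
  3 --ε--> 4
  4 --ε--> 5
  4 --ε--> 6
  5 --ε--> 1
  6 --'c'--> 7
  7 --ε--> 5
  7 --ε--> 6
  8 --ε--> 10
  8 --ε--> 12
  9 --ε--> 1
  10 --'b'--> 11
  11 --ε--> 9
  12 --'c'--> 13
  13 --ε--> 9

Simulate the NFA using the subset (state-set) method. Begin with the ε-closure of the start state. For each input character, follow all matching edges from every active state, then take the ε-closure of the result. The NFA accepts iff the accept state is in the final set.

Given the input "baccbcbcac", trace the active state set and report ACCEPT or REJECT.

initial (ε-close {0}): {0,2,8,10,12}
'b' @ 1: {1,3,4,5,6,9,11}  ✓accept
'a' @ 2: {}  — no active states
rest 'ccbcbcac' ignored (set empty)
after full input: {}  (accept=1 not in)

Answer: REJECT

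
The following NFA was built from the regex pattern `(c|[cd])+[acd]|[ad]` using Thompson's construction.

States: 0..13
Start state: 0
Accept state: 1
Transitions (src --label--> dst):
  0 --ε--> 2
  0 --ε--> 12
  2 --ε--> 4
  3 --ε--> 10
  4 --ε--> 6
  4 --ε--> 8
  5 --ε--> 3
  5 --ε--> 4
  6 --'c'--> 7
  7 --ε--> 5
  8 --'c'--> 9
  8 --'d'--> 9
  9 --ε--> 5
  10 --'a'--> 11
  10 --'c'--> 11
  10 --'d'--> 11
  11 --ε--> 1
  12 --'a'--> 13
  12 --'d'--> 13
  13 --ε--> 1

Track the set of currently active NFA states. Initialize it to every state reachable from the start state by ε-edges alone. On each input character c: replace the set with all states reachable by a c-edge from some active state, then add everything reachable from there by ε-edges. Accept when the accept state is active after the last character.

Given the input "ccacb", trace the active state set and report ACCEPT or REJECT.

S₀ = ε-closure({0}) = {0,2,4,6,8,12}
'c' @ 1: {3,4,5,6,7,8,9,10}
'c' @ 2: {1,3,4,5,6,7,8,9,10,11}  [accepting]
'a' @ 3: {1,11}  [accepting]
'c' @ 4: {}  — no active states
rest 'b' ignored (set empty)
end set {} — state 1 not in

Answer: REJECT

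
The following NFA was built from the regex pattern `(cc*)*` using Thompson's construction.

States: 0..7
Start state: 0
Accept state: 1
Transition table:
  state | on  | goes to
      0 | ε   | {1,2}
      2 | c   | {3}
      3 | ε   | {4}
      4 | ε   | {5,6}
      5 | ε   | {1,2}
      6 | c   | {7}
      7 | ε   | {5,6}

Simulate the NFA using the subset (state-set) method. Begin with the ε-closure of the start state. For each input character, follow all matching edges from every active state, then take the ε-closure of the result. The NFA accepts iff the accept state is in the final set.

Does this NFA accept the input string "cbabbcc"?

initial (ε-close {0}): {0,1,2}
'c' @ 1: {1,2,3,4,5,6}  ✓accept
'b' @ 2: {}  — state set empty
rest 'abbcc' ignored (set empty)
end set {} — state 1 not in

Answer: REJECT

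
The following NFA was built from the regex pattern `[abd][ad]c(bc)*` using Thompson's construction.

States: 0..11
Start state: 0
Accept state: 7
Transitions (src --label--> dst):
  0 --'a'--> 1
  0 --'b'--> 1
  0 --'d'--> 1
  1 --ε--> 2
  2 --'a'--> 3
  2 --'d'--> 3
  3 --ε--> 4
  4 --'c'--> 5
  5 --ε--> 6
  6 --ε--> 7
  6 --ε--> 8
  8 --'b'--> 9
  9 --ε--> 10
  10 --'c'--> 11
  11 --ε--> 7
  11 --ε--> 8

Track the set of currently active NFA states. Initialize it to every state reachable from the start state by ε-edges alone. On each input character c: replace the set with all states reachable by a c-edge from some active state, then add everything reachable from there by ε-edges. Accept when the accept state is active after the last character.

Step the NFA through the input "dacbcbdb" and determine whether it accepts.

Answer: REJECT

Trace:
start: ε-closure({0}) = {0}
'd' @ 1: {1,2}
'a' @ 2: {3,4}
'c' @ 3: {5,6,7,8}  (accept∈set)
'b' @ 4: {9,10}
'c' @ 5: {7,8,11}  (accept∈set)
'b' @ 6: {9,10}
'd' @ 7: {}  — dead — no transitions
rest 'b' ignored (set empty)
end set {} — state 7 not in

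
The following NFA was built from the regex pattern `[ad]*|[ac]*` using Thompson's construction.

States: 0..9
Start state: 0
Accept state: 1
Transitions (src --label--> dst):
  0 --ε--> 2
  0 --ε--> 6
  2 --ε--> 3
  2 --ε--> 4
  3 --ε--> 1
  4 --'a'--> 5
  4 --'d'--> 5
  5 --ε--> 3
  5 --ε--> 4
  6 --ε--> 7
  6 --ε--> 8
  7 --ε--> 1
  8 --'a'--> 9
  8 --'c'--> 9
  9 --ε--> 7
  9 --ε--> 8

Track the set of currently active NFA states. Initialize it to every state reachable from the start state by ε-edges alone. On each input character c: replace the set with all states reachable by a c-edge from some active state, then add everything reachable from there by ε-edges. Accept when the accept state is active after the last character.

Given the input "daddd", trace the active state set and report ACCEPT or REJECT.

S₀ = ε-closure({0}) = {0,1,2,3,4,6,7,8}
'd' @ 1: {1,3,4,5}  ✓accept
'a' @ 2: {1,3,4,5}  ✓accept
'd' @ 3: {1,3,4,5}  ✓accept
'd' @ 4: {1,3,4,5}  ✓accept
'd' @ 5: {1,3,4,5}  ✓accept
final: {1,3,4,5}; accept 1 in set

Answer: ACCEPT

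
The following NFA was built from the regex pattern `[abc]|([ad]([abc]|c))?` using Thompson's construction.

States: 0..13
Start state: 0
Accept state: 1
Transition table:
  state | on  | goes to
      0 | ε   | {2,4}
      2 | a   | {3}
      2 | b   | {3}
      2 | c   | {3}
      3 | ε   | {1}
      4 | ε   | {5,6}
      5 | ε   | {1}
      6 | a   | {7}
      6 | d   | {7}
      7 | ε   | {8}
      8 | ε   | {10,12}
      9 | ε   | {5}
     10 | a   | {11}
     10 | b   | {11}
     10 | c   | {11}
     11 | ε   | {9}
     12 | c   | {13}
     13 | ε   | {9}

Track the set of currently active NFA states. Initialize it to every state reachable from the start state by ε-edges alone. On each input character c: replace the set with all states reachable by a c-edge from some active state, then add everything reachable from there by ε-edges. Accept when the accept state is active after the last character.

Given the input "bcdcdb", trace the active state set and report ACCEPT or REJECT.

Answer: REJECT

Derivation:
S₀ = ε-closure({0}) = {0,1,2,4,5,6}
'b' @ 1: {1,3}  [accepting]
'c' @ 2: {}  — no active states
rest 'dcdb' ignored (set empty)
end set {} — state 1 not in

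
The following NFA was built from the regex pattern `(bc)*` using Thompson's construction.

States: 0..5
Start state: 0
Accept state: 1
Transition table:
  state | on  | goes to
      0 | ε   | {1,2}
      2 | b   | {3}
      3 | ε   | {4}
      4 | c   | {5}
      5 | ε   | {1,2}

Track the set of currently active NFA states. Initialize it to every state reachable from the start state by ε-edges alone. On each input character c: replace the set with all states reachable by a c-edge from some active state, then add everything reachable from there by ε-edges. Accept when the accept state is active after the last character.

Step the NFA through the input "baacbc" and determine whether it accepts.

S₀ = ε-closure({0}) = {0,1,2}
'b' @ 1: {3,4}
'a' @ 2: {}  — state set empty
rest 'acbc' ignored (set empty)
end set {} — state 1 not in

Answer: REJECT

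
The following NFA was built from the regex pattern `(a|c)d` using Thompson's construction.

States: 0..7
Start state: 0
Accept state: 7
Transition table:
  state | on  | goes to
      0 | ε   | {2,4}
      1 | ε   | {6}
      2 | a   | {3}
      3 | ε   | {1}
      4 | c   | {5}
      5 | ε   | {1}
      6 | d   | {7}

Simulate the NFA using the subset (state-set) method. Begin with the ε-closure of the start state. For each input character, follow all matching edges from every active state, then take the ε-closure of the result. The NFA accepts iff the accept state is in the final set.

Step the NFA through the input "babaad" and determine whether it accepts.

Answer: REJECT

Steps:
initial (ε-close {0}): {0,2,4}
'b' @ 1: {}  — state set empty
rest 'abaad' ignored (set empty)
end set {} — state 7 not in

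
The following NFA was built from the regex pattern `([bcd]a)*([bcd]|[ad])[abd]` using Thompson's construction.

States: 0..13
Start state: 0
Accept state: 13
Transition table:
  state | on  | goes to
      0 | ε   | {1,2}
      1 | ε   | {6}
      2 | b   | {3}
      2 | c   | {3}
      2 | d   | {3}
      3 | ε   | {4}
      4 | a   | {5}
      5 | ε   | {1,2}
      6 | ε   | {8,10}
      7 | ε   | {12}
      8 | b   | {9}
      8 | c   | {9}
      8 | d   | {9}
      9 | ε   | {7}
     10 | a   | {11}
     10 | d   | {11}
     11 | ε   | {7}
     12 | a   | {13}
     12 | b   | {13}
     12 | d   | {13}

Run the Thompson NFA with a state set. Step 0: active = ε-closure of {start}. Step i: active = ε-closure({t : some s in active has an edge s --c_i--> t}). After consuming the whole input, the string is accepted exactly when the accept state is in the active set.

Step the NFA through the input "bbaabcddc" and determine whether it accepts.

initial (ε-close {0}): {0,1,2,6,8,10}
'b' @ 1: {3,4,7,9,12}
'b' @ 2: {13}  (accept∈set)
'a' @ 3: {}  — dead — no transitions
rest 'abcddc' ignored (set empty)
end set {} — state 13 not in

Answer: REJECT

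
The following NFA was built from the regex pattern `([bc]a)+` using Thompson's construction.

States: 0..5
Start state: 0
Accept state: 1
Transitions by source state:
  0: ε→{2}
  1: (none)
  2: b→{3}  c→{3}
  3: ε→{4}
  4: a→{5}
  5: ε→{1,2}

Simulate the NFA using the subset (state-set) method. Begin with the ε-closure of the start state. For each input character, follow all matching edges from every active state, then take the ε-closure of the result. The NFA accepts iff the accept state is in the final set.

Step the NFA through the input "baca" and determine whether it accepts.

Answer: ACCEPT

Derivation:
start: ε-closure({0}) = {0,2}
'b' @ 1: {3,4}
'a' @ 2: {1,2,5}  [accepting]
'c' @ 3: {3,4}
'a' @ 4: {1,2,5}  [accepting]
end set {1,2,5} — state 1 in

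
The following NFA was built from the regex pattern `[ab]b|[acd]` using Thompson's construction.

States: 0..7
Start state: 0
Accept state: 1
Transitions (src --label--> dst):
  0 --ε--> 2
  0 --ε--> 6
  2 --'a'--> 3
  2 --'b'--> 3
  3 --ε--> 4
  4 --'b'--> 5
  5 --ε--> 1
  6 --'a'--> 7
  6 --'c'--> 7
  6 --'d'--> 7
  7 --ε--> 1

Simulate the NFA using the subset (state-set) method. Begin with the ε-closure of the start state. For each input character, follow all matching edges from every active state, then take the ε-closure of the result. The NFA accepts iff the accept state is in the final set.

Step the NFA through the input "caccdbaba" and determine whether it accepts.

Answer: REJECT

Trace:
initial (ε-close {0}): {0,2,6}
'c' @ 1: {1,7}  [accepting]
'a' @ 2: {}  — state set empty
rest 'ccdbaba' ignored (set empty)
end set {} — state 1 not in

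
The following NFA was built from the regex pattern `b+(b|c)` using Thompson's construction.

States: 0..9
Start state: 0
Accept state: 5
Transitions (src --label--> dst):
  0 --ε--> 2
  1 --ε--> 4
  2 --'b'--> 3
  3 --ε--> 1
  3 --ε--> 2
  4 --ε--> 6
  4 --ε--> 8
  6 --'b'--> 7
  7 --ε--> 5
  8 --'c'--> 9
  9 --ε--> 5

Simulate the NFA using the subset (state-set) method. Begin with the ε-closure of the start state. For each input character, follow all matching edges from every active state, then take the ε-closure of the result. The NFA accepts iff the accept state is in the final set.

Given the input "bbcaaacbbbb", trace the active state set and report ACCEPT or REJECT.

initial (ε-close {0}): {0,2}
'b' @ 1: {1,2,3,4,6,8}
'b' @ 2: {1,2,3,4,5,6,7,8}  [accepting]
'c' @ 3: {5,9}  [accepting]
'a' @ 4: {}  — no active states
rest 'aacbbbb' ignored (set empty)
final: {}; accept 5 not in set

Answer: REJECT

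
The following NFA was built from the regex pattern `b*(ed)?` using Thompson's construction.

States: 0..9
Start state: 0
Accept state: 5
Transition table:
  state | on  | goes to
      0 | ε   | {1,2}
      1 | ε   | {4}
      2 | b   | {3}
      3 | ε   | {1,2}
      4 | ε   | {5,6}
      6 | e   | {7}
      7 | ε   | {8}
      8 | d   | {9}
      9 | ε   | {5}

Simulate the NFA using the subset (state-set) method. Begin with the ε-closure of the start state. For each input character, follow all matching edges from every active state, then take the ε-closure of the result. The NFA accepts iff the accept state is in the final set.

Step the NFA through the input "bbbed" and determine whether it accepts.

S₀ = ε-closure({0}) = {0,1,2,4,5,6}
'b' @ 1: {1,2,3,4,5,6}  ✓accept
'b' @ 2: {1,2,3,4,5,6}  ✓accept
'b' @ 3: {1,2,3,4,5,6}  ✓accept
'e' @ 4: {7,8}
'd' @ 5: {5,9}  ✓accept
end set {5,9} — state 5 in

Answer: ACCEPT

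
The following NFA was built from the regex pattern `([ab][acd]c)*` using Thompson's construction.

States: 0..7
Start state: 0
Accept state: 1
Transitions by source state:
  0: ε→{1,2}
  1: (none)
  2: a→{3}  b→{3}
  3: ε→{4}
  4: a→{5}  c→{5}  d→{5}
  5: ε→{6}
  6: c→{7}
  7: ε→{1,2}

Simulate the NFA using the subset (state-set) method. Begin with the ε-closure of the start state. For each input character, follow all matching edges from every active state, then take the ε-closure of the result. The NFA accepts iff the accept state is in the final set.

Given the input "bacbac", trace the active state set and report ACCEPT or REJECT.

initial (ε-close {0}): {0,1,2}
'b' @ 1: {3,4}
'a' @ 2: {5,6}
'c' @ 3: {1,2,7}  (accept∈set)
'b' @ 4: {3,4}
'a' @ 5: {5,6}
'c' @ 6: {1,2,7}  (accept∈set)
end set {1,2,7} — state 1 in

Answer: ACCEPT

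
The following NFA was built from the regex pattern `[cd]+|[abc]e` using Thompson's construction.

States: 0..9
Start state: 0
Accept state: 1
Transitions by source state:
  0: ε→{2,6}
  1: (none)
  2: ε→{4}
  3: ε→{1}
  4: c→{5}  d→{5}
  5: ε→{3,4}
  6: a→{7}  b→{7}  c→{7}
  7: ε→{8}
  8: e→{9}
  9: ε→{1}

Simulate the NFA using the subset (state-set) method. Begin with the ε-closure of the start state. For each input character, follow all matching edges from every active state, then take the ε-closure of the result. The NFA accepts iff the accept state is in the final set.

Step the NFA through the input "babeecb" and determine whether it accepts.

S₀ = ε-closure({0}) = {0,2,4,6}
'b' @ 1: {7,8}
'a' @ 2: {}  — state set empty
rest 'beecb' ignored (set empty)
after full input: {}  (accept=1 not in)

Answer: REJECT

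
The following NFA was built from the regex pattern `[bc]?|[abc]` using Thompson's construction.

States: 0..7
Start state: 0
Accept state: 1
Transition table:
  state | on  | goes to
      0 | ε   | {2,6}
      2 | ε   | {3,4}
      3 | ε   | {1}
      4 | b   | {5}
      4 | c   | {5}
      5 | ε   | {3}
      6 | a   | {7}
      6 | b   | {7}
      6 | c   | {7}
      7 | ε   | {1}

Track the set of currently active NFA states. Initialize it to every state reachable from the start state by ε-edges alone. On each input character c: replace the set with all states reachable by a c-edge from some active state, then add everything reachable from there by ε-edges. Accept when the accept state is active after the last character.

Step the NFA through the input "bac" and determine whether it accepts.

Answer: REJECT

Trace:
start: ε-closure({0}) = {0,1,2,3,4,6}
'b' @ 1: {1,3,5,7}  (accept∈set)
'a' @ 2: {}  — no active states
rest 'c' ignored (set empty)
end set {} — state 1 not in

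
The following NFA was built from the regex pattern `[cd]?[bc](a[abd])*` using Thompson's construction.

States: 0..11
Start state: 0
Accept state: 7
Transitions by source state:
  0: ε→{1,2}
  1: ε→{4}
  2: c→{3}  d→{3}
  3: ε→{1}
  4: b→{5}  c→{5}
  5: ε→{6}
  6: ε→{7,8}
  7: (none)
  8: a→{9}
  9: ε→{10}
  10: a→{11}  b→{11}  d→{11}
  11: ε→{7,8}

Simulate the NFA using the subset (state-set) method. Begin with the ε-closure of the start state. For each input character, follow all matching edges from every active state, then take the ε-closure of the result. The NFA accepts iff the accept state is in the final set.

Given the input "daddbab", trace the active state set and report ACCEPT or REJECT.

Answer: REJECT

Trace:
start: ε-closure({0}) = {0,1,2,4}
'd' @ 1: {1,3,4}
'a' @ 2: {}  — dead — no transitions
rest 'ddbab' ignored (set empty)
after full input: {}  (accept=7 not in)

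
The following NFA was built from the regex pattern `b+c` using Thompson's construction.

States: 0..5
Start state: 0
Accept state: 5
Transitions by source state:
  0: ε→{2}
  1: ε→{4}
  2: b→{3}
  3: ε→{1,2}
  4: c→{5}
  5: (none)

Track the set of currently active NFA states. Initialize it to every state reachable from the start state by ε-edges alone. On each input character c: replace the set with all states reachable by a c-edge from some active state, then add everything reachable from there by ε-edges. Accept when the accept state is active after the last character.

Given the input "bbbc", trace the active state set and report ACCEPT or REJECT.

Answer: ACCEPT

Derivation:
S₀ = ε-closure({0}) = {0,2}
'b' @ 1: {1,2,3,4}
'b' @ 2: {1,2,3,4}
'b' @ 3: {1,2,3,4}
'c' @ 4: {5}  ✓accept
after full input: {5}  (accept=5 in)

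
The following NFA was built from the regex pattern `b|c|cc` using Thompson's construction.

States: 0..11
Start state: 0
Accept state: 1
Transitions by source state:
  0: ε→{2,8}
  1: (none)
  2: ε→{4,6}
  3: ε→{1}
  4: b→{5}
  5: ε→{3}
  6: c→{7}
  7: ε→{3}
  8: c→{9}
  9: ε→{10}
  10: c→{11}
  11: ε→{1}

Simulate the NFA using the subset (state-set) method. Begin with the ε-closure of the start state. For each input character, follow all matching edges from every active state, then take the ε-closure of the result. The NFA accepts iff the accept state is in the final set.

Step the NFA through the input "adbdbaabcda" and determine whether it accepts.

S₀ = ε-closure({0}) = {0,2,4,6,8}
'a' @ 1: {}  — no active states
rest 'dbdbaabcda' ignored (set empty)
final: {}; accept 1 not in set

Answer: REJECT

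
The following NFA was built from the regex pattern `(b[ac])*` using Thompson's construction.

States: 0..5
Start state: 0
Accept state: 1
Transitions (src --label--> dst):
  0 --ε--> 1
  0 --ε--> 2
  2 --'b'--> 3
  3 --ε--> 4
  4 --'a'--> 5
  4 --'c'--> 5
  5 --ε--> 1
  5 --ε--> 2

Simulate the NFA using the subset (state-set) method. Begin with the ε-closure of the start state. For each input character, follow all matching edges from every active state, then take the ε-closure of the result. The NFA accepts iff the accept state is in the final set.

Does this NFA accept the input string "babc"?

Answer: ACCEPT

Derivation:
initial (ε-close {0}): {0,1,2}
'b' @ 1: {3,4}
'a' @ 2: {1,2,5}  [accepting]
'b' @ 3: {3,4}
'c' @ 4: {1,2,5}  [accepting]
end set {1,2,5} — state 1 in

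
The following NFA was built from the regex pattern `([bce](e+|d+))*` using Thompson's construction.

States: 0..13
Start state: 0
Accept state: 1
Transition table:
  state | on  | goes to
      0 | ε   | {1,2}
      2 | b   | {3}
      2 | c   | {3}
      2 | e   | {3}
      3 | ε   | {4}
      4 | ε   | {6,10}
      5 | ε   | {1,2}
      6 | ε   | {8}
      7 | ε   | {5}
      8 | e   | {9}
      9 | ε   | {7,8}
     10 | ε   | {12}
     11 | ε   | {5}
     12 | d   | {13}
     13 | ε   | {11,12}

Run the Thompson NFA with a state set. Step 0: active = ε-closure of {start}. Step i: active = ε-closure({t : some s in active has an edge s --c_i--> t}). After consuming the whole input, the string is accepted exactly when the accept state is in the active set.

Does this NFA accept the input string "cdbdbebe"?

Answer: ACCEPT

Derivation:
start: ε-closure({0}) = {0,1,2}
'c' @ 1: {3,4,6,8,10,12}
'd' @ 2: {1,2,5,11,12,13}  [accepting]
'b' @ 3: {3,4,6,8,10,12}
'd' @ 4: {1,2,5,11,12,13}  [accepting]
'b' @ 5: {3,4,6,8,10,12}
'e' @ 6: {1,2,5,7,8,9}  [accepting]
'b' @ 7: {3,4,6,8,10,12}
'e' @ 8: {1,2,5,7,8,9}  [accepting]
after full input: {1,2,5,7,8,9}  (accept=1 in)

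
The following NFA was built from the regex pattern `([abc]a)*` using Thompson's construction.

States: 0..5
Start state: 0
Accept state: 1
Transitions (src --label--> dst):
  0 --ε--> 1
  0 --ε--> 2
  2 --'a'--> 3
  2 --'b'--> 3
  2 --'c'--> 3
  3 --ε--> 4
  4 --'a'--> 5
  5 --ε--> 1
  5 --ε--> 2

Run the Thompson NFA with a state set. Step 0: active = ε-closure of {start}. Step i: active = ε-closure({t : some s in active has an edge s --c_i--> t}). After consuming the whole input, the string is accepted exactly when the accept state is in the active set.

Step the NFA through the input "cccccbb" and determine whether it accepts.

initial (ε-close {0}): {0,1,2}
'c' @ 1: {3,4}
'c' @ 2: {}  — state set empty
rest 'cccbb' ignored (set empty)
end set {} — state 1 not in

Answer: REJECT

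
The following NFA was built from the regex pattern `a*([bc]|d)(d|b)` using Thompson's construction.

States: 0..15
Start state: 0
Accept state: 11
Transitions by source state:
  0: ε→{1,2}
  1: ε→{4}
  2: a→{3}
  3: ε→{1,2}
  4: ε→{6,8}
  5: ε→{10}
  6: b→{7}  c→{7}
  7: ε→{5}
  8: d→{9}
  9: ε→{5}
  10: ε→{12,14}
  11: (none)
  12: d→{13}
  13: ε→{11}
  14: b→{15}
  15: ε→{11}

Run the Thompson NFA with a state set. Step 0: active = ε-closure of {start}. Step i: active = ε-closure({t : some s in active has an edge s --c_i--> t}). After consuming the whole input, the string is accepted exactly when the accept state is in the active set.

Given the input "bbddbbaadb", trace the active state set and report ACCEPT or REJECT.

initial (ε-close {0}): {0,1,2,4,6,8}
'b' @ 1: {5,7,10,12,14}
'b' @ 2: {11,15}  ✓accept
'd' @ 3: {}  — dead — no transitions
rest 'dbbaadb' ignored (set empty)
after full input: {}  (accept=11 not in)

Answer: REJECT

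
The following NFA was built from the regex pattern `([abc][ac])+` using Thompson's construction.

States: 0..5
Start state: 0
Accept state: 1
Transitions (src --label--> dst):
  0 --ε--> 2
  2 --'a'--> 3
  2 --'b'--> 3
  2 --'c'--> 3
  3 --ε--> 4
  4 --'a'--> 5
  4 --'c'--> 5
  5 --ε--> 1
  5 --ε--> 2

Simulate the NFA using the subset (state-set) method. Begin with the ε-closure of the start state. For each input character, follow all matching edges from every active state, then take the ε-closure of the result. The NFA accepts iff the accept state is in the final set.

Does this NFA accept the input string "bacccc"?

start: ε-closure({0}) = {0,2}
'b' @ 1: {3,4}
'a' @ 2: {1,2,5}  (accept∈set)
'c' @ 3: {3,4}
'c' @ 4: {1,2,5}  (accept∈set)
'c' @ 5: {3,4}
'c' @ 6: {1,2,5}  (accept∈set)
end set {1,2,5} — state 1 in

Answer: ACCEPT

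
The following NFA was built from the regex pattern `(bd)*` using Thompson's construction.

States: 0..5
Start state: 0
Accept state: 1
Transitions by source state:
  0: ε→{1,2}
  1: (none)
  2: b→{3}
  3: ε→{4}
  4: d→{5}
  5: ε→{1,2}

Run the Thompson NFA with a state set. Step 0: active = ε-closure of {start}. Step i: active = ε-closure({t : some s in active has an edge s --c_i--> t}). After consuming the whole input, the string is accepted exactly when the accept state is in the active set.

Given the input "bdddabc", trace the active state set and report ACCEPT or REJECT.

start: ε-closure({0}) = {0,1,2}
'b' @ 1: {3,4}
'd' @ 2: {1,2,5}  [accepting]
'd' @ 3: {}  — no active states
rest 'dabc' ignored (set empty)
after full input: {}  (accept=1 not in)

Answer: REJECT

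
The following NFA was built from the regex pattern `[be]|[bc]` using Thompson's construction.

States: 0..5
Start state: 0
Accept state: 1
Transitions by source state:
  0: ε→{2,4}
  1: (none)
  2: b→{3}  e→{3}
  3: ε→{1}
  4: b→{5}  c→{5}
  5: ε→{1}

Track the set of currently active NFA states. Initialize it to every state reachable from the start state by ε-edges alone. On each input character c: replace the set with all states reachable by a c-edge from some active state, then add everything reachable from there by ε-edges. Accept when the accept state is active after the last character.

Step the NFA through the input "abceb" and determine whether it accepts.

S₀ = ε-closure({0}) = {0,2,4}
'a' @ 1: {}  — dead — no transitions
rest 'bceb' ignored (set empty)
after full input: {}  (accept=1 not in)

Answer: REJECT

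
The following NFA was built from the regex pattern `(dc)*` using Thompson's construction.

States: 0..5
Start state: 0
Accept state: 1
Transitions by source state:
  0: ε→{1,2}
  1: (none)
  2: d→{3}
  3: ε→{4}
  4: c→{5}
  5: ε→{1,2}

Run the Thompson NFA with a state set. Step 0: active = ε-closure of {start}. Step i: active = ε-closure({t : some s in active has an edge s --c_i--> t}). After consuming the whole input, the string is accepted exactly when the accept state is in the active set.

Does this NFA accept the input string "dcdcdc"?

Answer: ACCEPT

Trace:
initial (ε-close {0}): {0,1,2}
'd' @ 1: {3,4}
'c' @ 2: {1,2,5}  [accepting]
'd' @ 3: {3,4}
'c' @ 4: {1,2,5}  [accepting]
'd' @ 5: {3,4}
'c' @ 6: {1,2,5}  [accepting]
end set {1,2,5} — state 1 in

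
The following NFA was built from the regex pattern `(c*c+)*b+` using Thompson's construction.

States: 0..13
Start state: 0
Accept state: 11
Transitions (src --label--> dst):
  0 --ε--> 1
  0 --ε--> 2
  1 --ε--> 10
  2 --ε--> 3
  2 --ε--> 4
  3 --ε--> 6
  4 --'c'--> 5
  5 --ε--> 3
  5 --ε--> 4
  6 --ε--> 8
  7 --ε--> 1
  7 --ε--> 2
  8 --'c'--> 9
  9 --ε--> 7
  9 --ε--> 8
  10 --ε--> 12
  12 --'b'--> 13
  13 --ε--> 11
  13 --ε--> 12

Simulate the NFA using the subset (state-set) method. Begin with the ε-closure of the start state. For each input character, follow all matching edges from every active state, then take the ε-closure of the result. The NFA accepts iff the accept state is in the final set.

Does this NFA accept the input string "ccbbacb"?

S₀ = ε-closure({0}) = {0,1,2,3,4,6,8,10,12}
'c' @ 1: {1,2,3,4,5,6,7,8,9,10,12}
'c' @ 2: {1,2,3,4,5,6,7,8,9,10,12}
'b' @ 3: {11,12,13}  (accept∈set)
'b' @ 4: {11,12,13}  (accept∈set)
'a' @ 5: {}  — no active states
rest 'cb' ignored (set empty)
after full input: {}  (accept=11 not in)

Answer: REJECT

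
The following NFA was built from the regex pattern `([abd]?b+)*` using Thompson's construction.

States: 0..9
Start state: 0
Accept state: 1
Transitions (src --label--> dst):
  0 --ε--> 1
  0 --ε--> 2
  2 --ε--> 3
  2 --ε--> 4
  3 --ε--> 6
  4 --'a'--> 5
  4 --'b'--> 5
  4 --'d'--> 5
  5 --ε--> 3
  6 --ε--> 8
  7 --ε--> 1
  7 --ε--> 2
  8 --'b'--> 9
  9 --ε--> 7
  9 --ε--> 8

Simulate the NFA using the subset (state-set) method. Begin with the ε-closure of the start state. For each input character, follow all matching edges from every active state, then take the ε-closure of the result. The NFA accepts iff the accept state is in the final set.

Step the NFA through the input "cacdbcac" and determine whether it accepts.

Answer: REJECT

Steps:
initial (ε-close {0}): {0,1,2,3,4,6,8}
'c' @ 1: {}  — no active states
rest 'acdbcac' ignored (set empty)
final: {}; accept 1 not in set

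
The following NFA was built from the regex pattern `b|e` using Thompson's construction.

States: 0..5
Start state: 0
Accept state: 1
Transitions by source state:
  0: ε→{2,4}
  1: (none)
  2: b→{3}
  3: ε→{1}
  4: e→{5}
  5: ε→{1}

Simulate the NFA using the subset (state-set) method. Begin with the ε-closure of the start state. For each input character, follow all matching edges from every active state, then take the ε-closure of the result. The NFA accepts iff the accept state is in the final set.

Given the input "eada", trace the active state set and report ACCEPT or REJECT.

start: ε-closure({0}) = {0,2,4}
'e' @ 1: {1,5}  ✓accept
'a' @ 2: {}  — dead — no transitions
rest 'da' ignored (set empty)
after full input: {}  (accept=1 not in)

Answer: REJECT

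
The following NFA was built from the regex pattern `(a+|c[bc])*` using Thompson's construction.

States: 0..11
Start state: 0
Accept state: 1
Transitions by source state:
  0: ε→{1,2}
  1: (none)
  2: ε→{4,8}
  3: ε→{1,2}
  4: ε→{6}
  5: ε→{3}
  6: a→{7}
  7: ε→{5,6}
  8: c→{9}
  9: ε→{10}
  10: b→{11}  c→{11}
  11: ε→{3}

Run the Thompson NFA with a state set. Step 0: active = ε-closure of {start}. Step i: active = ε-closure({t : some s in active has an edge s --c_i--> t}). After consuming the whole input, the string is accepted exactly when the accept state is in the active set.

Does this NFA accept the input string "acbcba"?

Answer: ACCEPT

Derivation:
initial (ε-close {0}): {0,1,2,4,6,8}
'a' @ 1: {1,2,3,4,5,6,7,8}  (accept∈set)
'c' @ 2: {9,10}
'b' @ 3: {1,2,3,4,6,8,11}  (accept∈set)
'c' @ 4: {9,10}
'b' @ 5: {1,2,3,4,6,8,11}  (accept∈set)
'a' @ 6: {1,2,3,4,5,6,7,8}  (accept∈set)
after full input: {1,2,3,4,5,6,7,8}  (accept=1 in)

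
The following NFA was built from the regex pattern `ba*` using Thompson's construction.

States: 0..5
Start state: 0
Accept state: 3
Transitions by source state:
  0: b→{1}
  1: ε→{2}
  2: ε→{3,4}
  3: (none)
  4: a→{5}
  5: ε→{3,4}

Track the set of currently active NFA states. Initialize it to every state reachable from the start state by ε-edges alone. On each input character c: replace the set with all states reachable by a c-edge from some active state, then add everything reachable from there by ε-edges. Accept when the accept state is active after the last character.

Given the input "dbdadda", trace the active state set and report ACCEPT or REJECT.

start: ε-closure({0}) = {0}
'd' @ 1: {}  — dead — no transitions
rest 'bdadda' ignored (set empty)
final: {}; accept 3 not in set

Answer: REJECT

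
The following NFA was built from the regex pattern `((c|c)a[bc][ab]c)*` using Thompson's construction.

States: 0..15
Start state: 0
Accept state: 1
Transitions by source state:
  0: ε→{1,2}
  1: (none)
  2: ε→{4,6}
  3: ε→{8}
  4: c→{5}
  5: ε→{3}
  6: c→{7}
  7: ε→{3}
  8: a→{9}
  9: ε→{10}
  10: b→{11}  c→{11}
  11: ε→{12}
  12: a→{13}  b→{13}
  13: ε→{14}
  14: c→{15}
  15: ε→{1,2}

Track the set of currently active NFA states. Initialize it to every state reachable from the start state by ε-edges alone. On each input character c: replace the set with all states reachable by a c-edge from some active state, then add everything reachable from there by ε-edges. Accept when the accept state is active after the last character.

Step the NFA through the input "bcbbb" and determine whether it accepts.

Answer: REJECT

Trace:
S₀ = ε-closure({0}) = {0,1,2,4,6}
'b' @ 1: {}  — dead — no transitions
rest 'cbbb' ignored (set empty)
final: {}; accept 1 not in set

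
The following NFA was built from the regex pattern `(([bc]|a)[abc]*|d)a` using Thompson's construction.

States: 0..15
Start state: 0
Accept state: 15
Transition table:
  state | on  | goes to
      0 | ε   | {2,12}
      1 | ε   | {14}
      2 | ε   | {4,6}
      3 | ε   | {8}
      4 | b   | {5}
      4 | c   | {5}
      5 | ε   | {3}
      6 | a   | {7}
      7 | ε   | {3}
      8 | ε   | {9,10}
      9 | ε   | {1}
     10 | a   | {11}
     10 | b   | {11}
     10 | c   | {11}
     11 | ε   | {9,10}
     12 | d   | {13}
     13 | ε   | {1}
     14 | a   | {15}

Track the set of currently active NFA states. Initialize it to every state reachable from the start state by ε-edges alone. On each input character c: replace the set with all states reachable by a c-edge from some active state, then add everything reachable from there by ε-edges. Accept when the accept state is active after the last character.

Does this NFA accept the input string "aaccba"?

start: ε-closure({0}) = {0,2,4,6,12}
'a' @ 1: {1,3,7,8,9,10,14}
'a' @ 2: {1,9,10,11,14,15}  (accept∈set)
'c' @ 3: {1,9,10,11,14}
'c' @ 4: {1,9,10,11,14}
'b' @ 5: {1,9,10,11,14}
'a' @ 6: {1,9,10,11,14,15}  (accept∈set)
end set {1,9,10,11,14,15} — state 15 in

Answer: ACCEPT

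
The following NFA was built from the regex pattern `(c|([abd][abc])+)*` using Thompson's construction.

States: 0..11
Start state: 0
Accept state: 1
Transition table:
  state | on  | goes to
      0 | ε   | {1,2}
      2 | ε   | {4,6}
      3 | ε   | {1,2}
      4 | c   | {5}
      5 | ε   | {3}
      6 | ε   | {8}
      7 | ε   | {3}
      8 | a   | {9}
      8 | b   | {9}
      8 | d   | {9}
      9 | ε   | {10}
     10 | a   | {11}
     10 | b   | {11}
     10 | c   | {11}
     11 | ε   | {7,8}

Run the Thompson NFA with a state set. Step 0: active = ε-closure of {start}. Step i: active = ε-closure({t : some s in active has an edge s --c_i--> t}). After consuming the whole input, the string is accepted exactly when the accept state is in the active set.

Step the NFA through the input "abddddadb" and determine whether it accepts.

initial (ε-close {0}): {0,1,2,4,6,8}
'a' @ 1: {9,10}
'b' @ 2: {1,2,3,4,6,7,8,11}  ✓accept
'd' @ 3: {9,10}
'd' @ 4: {}  — no active states
rest 'ddadb' ignored (set empty)
end set {} — state 1 not in

Answer: REJECT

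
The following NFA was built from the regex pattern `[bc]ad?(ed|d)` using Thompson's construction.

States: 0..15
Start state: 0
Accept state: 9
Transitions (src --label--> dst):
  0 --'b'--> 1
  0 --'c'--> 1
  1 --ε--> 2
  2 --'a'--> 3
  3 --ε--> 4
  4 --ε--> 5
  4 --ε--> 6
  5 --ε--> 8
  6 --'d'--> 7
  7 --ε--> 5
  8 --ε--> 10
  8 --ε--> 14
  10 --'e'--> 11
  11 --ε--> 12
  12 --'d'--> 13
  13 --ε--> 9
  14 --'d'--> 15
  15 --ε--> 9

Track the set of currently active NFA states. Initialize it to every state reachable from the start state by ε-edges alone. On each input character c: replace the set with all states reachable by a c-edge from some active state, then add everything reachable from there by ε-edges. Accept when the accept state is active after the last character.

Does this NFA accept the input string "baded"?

Answer: ACCEPT

Derivation:
S₀ = ε-closure({0}) = {0}
'b' @ 1: {1,2}
'a' @ 2: {3,4,5,6,8,10,14}
'd' @ 3: {5,7,8,9,10,14,15}  ✓accept
'e' @ 4: {11,12}
'd' @ 5: {9,13}  ✓accept
after full input: {9,13}  (accept=9 in)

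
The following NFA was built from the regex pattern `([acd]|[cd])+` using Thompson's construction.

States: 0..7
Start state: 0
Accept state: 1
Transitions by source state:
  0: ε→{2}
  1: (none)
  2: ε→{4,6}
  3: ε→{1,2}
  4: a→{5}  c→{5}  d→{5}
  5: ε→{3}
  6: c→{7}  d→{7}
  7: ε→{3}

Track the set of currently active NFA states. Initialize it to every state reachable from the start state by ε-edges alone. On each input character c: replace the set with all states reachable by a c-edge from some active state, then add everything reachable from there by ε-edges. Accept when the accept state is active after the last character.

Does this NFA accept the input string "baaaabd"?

initial (ε-close {0}): {0,2,4,6}
'b' @ 1: {}  — no active states
rest 'aaaabd' ignored (set empty)
final: {}; accept 1 not in set

Answer: REJECT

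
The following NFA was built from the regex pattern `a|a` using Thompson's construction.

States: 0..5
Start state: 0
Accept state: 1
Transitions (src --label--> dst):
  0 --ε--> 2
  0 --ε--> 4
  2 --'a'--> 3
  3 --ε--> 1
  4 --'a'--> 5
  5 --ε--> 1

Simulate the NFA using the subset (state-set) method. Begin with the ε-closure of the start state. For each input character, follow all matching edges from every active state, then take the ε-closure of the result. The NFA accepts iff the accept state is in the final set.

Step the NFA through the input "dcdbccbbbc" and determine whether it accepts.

Answer: REJECT

Steps:
start: ε-closure({0}) = {0,2,4}
'd' @ 1: {}  — no active states
rest 'cdbccbbbc' ignored (set empty)
end set {} — state 1 not in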